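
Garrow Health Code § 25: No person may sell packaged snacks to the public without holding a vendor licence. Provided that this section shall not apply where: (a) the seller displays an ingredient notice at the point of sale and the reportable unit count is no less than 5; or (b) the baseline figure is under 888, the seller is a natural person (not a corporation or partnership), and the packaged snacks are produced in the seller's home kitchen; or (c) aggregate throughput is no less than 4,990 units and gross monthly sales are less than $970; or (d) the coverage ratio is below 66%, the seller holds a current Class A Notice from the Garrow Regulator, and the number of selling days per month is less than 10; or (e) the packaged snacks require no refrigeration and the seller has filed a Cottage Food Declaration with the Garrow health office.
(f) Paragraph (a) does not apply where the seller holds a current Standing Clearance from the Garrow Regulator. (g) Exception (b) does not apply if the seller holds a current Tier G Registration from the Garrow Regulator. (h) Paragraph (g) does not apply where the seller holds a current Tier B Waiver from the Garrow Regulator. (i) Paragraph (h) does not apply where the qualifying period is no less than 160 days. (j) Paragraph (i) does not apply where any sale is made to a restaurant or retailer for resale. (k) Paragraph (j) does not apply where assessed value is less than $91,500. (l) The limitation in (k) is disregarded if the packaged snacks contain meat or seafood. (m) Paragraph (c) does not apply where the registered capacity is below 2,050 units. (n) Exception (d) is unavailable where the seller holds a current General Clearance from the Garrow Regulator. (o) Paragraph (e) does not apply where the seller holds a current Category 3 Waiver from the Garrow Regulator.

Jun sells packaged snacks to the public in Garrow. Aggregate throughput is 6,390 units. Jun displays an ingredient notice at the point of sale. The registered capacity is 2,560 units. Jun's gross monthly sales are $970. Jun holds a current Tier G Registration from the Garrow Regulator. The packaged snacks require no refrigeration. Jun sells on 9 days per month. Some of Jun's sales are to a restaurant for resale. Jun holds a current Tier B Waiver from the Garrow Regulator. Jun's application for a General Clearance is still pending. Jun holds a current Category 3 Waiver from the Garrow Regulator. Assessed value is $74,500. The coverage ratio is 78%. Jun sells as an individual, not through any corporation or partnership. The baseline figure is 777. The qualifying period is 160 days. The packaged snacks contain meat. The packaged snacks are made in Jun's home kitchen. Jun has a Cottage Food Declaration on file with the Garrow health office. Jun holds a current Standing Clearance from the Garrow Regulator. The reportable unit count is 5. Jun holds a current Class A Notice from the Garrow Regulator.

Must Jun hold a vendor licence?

Exception (a) is satisfied on its face — an ingredient notice is displayed; the reportable unit count is 5, meeting the 5 threshold. Turning to paragraph (f): (f) is engaged — a current Standing Clearance is held. So (a) is unavailable.
Exception (b) is satisfied on its face — the baseline figure is 777, under the 888 limit; the seller is a natural person; the packaged snacks are home-kitchen produced. Considering the limiting provisions: (g) would limit (b) — a current Tier G Registration is held — but (h) sets (g) aside: (h) operates against (g): a current Tier B Waiver is held. (i) is triggered (the qualifying period is 160 days, meeting the 160 days threshold), but is itself disapplied by (j): (j) operates against (i): some sales are to a restaurant for resale. (k) would limit (j) — assessed value is $74,500, less than the $91,500 limit — but (l) sets (k) aside: (l) is engaged — the packaged snacks contain meat. Exception (b) stands.
Exception (c) requires that gross monthly sales are less than $970; but gross monthly sales are $970, not less than $970, so (c) is unavailable.
Exception (d) requires that the coverage ratio is below 66%; but the coverage ratio is 78%, not below 66%, so (d) is unavailable.
Exception (e): the packaged snacks are shelf-stable; a Cottage Food Declaration is on file — every condition holds. However, paragraph (o) must be considered: (o) operates against (e): a current Category 3 Waiver is held. (e) is therefore removed.

No — exception (b) applies; Jun is not required to hold a vendor licence.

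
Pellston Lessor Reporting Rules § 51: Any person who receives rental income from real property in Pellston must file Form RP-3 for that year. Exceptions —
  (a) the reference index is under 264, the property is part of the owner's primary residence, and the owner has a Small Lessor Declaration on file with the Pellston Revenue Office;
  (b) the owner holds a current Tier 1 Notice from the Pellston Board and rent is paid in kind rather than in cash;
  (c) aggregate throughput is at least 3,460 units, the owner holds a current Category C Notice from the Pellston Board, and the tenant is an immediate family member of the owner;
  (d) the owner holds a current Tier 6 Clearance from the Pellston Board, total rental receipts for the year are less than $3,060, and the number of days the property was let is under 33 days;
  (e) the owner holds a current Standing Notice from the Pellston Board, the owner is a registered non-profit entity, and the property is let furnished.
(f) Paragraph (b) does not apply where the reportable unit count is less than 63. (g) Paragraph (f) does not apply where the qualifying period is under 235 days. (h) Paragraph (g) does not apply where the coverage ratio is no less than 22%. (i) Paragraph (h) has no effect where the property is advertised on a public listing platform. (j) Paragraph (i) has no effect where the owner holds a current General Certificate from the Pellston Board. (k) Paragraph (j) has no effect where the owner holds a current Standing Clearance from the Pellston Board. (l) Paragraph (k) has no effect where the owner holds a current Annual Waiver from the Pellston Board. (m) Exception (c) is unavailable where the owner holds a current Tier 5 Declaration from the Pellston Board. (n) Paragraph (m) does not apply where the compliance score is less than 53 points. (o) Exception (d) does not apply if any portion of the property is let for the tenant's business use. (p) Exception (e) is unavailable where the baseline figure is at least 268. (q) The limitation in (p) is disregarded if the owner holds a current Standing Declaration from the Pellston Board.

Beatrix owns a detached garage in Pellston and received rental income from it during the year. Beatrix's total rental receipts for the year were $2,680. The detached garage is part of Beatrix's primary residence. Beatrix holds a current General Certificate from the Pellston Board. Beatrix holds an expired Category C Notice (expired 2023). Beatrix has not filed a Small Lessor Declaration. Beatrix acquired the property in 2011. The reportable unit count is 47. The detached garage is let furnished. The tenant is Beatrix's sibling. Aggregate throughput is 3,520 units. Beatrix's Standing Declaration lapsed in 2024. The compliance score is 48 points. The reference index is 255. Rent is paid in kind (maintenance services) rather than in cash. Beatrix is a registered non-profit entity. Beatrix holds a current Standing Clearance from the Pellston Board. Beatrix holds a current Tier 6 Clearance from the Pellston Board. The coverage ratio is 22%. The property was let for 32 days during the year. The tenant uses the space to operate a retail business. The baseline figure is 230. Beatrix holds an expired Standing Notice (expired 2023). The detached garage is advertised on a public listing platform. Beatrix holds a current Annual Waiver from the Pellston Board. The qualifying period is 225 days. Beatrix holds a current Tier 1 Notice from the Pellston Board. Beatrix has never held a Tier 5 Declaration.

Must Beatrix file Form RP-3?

Yes — Beatrix must file Form RP-3.

Exception (a) does not apply: no Small Lessor Declaration is on file.
All of (b)'s requirements are met (a current Tier 1 Notice is held; rent is paid in kind). However, paragraphs (f)–(l) must be considered: (f) operates against (b): the reportable unit count is 47, less than the 63 limit. (g) would limit (f) — the qualifying period is 225 days, under the 235 days limit — but (h) sets (g) aside: (h) operates against (g): the coverage ratio is 22%, meeting the 22% threshold. (i) is engaged (the property is publicly advertised), but yields to (j): (j) applies — a current General Certificate is held. (k) is triggered (a current Standing Clearance is held), but is itself disapplied by (l): (l) operates against (k): a current Annual Waiver is held. Exception (b) does not apply.
Exception (c) requires that the owner holds a current Category C Notice from the Pellston Board; but no current Category C Notice is held, so (c) is unavailable.
Exception (d) is satisfied on its face — a current Tier 6 Clearance is held; total rental receipts for the year are $2,680, less than the $3,060 limit; the number of days the property was let is 32 days, under the 33 days limit. However, paragraph (o) must be considered: (o) is engaged — the space is let for business use. So (d) is unavailable.
Exception (e) requires that the owner holds a current Standing Notice from the Pellston Board; but there is no Standing Notice in force, so (e) is unavailable.
Every exception is unavailable, so the rule governs.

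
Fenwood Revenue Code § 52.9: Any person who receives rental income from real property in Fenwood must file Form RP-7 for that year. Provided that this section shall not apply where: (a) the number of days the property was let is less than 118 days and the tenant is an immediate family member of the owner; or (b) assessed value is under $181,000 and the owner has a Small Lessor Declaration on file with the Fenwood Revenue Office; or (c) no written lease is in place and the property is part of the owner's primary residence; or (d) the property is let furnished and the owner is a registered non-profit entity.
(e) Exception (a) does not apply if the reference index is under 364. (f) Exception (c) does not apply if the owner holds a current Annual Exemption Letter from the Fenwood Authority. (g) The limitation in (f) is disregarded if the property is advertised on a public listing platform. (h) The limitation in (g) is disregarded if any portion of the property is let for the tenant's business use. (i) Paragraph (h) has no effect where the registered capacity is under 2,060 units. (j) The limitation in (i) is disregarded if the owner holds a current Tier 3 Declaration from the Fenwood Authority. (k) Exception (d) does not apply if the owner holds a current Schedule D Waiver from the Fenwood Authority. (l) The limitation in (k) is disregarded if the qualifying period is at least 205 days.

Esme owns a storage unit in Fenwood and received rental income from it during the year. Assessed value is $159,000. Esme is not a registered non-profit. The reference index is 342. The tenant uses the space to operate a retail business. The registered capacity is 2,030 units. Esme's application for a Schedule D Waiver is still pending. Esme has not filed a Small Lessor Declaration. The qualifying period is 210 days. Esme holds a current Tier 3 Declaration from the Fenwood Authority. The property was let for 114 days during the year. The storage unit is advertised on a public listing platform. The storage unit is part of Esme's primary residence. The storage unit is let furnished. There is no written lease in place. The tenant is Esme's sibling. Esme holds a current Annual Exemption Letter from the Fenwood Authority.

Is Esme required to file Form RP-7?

Exception (a): the number of days the property was let is 114 days, less than the 118 days limit; the tenant is an immediate family member — every condition holds. But applying paragraph (e): (e) operates — the reference index is 342, under the 364 limit. (a) is therefore removed.
Exception (b) requires that the owner has a Small Lessor Declaration on file with the Fenwood Revenue Office; but no Small Lessor Declaration is on file, so (b) is unavailable.
Exception (c): there is no written lease; the storage unit is part of the primary residence — every condition holds. But: (f) operates against (c): a current Annual Exemption Letter is held. (g) would limit (f) — the property is publicly advertised — but (h) sets (g) aside: (h) operates against (g): the space is let for business use. (i) is triggered (the registered capacity is 2,030 units, under the 2,060 units limit), but is displaced by (j): (j) applies — a current Tier 3 Declaration is held. So (c) is unavailable.
Exception (d) requires that the owner is a registered non-profit entity; but Esme is not a registered non-profit, so (d) is unavailable.
No exception applies. The general rule governs.

Yes — Esme must file Form RP-7.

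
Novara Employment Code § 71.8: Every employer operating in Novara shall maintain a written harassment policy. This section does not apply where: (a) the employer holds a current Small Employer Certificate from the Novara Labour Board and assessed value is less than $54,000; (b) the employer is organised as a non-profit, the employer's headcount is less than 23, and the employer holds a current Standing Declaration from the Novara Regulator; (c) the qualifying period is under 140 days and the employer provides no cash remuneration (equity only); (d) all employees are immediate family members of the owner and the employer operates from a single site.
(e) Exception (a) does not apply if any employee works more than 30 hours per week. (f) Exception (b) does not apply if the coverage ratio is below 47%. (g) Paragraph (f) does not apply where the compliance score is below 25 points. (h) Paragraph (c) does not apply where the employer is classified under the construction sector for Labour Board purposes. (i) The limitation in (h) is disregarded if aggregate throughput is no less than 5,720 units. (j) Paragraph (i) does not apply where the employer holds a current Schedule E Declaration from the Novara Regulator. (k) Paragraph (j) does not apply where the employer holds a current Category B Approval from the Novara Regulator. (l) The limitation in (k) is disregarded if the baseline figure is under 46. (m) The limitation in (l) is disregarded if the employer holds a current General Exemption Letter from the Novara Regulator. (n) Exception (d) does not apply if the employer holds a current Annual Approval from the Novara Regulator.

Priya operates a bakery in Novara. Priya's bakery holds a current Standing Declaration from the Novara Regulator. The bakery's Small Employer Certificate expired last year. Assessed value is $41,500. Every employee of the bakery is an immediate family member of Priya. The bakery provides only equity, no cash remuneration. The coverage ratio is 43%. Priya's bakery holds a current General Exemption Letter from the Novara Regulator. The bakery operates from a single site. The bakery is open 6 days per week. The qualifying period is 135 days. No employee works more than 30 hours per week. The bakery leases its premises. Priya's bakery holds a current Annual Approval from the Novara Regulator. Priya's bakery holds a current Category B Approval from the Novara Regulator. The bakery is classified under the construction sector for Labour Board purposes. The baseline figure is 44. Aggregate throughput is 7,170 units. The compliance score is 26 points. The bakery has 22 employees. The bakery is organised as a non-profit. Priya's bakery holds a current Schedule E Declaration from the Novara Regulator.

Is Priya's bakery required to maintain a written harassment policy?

Exception (a) requires that the employer holds a current Small Employer Certificate from the Novara Labour Board; but the Small Employer Certificate has expired, so (a) is unavailable.
Exception (b): the employer is a non-profit; the employer's headcount is 22, less than the 23 limit; a current Standing Declaration is held — every condition holds. But: (f) operates — the coverage ratio is 43%, below the 47% limit. (g) is not triggered (the compliance score is 26 points, not below 25 points), so (f) stands. (b) is therefore removed.
All of (c)'s requirements are met (the qualifying period is 135 days, under the 140 days limit; remuneration is equity-only). Under paragraphs (h)–(m): (h) applies (the bakery is classified under the construction sector), but is displaced by (i): (i) operates against (h): aggregate throughput is 7,170 units, meeting the 5,720 units threshold. (j) would limit (i) — a current Schedule E Declaration is held — but (k) sets (j) aside: (k) applies — a current Category B Approval is held. (l) applies (the baseline figure is 44, under the 46 limit), but is set aside by (m): (m) is triggered — a current General Exemption Letter is held. Exception (c) stands.
Exception (d) is satisfied on its face — every employee is an immediate family member; the employer operates from a single site. However, paragraph (n) must be considered: (n) is engaged — a current Annual Approval is held. So (d) is unavailable.

No — exception (c) applies; Priya's bakery is not required to maintain a written harassment policy.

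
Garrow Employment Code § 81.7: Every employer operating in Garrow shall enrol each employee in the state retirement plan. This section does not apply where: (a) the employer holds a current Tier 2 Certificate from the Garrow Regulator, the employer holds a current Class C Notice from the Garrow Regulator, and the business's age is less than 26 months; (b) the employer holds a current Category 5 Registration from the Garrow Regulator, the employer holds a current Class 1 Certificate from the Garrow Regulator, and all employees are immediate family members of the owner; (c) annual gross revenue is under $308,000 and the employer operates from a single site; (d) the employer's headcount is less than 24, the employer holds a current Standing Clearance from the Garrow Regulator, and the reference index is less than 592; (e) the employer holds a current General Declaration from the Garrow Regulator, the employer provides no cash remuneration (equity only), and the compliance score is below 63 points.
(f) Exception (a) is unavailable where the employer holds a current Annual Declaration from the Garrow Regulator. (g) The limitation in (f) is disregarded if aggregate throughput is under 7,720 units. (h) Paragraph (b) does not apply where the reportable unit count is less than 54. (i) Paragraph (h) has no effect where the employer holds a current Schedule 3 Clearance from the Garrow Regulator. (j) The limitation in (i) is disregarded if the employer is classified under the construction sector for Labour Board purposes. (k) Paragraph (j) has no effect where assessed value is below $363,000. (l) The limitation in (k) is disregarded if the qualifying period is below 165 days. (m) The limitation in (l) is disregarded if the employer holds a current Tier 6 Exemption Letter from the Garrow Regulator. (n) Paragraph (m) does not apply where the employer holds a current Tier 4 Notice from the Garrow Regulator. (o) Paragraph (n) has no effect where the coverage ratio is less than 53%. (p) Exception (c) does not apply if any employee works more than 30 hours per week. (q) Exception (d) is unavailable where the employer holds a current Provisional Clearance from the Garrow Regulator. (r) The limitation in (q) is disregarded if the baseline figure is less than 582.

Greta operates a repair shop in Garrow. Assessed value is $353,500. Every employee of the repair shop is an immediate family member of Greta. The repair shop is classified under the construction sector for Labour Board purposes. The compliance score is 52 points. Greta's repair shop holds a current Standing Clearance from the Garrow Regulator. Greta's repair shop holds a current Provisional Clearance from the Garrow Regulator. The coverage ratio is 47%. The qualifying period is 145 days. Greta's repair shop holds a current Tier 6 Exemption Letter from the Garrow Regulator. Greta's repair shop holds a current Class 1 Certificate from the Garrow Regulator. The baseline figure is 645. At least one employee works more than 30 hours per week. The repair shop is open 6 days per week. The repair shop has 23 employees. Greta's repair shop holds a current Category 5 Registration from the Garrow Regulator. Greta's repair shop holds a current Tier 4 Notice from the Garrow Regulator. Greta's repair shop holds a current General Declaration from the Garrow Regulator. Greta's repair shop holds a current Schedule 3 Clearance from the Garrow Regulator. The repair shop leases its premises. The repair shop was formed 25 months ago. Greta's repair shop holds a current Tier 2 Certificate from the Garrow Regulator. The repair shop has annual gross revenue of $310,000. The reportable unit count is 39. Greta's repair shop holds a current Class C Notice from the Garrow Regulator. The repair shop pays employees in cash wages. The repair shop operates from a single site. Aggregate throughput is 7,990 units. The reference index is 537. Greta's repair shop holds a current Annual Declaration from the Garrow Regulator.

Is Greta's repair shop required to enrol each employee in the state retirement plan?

No — exception (b) applies; Greta's repair shop is not required to enrol each employee in the state retirement plan.

Exception (a): a current Tier 2 Certificate is held; a current Class C Notice is held; the business's age is 25 months, less than the 26 months limit — every condition holds. But applying paragraphs (f)–(g): (f) is engaged — a current Annual Declaration is held. (g) does not operate here (aggregate throughput is 7,990 units, not under 7,720 units), so (f) stands. (a) is therefore removed.
Exception (b) is satisfied on its face — a current Category 5 Registration is held; a current Class 1 Certificate is held; every employee is an immediate family member. As to paragraphs (h)–(o): (h) applies (the reportable unit count is 39, less than the 54 limit), but yields to (i): (i) operates against (h): a current Schedule 3 Clearance is held. (j) would limit (i) — the repair shop is classified under the construction sector — but (k) sets (j) aside: (k) operates against (j): assessed value is $353,500, below the $363,000 limit. (l) would limit (k) — the qualifying period is 145 days, below the 165 days limit — but (m) sets (l) aside: (m) operates — a current Tier 6 Exemption Letter is held. (n) would limit (m) — a current Tier 4 Notice is held — but (o) sets (n) aside: (o) applies — the coverage ratio is 47%, less than the 53% limit. Exception (b) stands.
Exception (c) requires that annual gross revenue is under $308,000; but annual gross revenue is $310,000, not under $308,000, so (c) is unavailable.
Exception (d) is satisfied on its face — the employer's headcount is 23, less than the 24 limit; a current Standing Clearance is held; the reference index is 537, less than the 592 limit. Turning to paragraphs (q)–(r): (q) operates against (d): a current Provisional Clearance is held. (r) is not triggered (the baseline figure is 645, not less than 582), so (q) stands. (d) is therefore removed.
Exception (e) does not apply: employees are paid cash wages.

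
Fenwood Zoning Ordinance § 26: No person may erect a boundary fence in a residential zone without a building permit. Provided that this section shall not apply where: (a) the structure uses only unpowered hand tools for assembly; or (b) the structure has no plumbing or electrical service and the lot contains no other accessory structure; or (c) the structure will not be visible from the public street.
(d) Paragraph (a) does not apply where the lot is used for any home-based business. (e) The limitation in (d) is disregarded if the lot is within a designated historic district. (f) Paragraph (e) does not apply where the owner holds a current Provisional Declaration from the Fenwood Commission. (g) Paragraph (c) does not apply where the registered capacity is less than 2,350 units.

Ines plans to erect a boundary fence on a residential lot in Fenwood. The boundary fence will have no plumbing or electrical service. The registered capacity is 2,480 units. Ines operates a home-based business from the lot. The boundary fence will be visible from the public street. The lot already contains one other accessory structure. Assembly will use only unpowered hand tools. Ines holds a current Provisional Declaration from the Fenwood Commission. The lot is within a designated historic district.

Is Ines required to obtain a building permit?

Exception (a)'s conditions are all satisfied: assembly uses only hand tools. But: (d) is engaged — a home-based business operates on the lot. (e) is triggered (the lot is in a historic district), but is itself disapplied by (f): (f) is triggered — a current Provisional Declaration is held. So (a) is unavailable.
Exception (b) fails — the lot already has another accessory structure.
Exception (c) requires that the structure will not be visible from the public street; but the structure will be visible from the street, so (c) is unavailable.
No exception is made out. Ines falls within the general rule.

Yes — Ines must obtain a building permit.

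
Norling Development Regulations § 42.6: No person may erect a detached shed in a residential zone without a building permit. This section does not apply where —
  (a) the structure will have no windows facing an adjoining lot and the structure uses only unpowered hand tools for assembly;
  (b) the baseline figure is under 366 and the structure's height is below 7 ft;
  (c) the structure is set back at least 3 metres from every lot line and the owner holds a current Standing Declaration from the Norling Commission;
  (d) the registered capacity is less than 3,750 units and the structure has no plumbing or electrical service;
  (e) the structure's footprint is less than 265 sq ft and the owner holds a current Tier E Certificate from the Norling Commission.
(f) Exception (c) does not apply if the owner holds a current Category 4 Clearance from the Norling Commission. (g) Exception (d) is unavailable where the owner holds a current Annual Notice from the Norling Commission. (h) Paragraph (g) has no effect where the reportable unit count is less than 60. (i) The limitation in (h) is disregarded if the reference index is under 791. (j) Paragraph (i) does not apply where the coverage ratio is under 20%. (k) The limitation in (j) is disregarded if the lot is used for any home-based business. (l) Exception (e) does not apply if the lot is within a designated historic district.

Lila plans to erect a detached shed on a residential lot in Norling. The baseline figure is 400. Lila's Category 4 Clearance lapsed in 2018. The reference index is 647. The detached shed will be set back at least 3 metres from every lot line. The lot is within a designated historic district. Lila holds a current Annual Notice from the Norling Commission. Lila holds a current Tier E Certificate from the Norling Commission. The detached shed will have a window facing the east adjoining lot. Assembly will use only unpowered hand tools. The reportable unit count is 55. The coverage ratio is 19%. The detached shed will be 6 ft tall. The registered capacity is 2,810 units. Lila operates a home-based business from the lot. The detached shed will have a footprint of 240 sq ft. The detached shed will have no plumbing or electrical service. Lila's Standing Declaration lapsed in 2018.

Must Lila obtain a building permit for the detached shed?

Exception (a) requires that the structure will have no windows facing an adjoining lot; but a window faces an adjoining lot, so (a) is unavailable.
Exception (b) fails — the baseline figure is 400, not under 366.
Exception (c) fails — the Standing Declaration is not current.
Exception (d) is satisfied on its face — the registered capacity is 2,810 units, less than the 3,750 units limit; there is no plumbing or electrical service. But: (g) applies — a current Annual Notice is held. (h) is engaged (the reportable unit count is 55, less than the 60 limit), but is itself disapplied by (i): (i) operates against (h): the reference index is 647, under the 791 limit. (j) operates (the coverage ratio is 19%, under the 20% limit), but is displaced by (k): (k) is triggered — a home-based business operates on the lot. (d) is therefore removed.
Exception (e) is satisfied on its face — the structure's footprint is 240 sq ft, less than the 265 sq ft limit; a current Tier E Certificate is held. But applying paragraph (l): (l) operates — the lot is in a historic district. (e) is therefore removed.
None of the exceptions is available; § 42.6 applies in full.

Yes — Lila must obtain a building permit.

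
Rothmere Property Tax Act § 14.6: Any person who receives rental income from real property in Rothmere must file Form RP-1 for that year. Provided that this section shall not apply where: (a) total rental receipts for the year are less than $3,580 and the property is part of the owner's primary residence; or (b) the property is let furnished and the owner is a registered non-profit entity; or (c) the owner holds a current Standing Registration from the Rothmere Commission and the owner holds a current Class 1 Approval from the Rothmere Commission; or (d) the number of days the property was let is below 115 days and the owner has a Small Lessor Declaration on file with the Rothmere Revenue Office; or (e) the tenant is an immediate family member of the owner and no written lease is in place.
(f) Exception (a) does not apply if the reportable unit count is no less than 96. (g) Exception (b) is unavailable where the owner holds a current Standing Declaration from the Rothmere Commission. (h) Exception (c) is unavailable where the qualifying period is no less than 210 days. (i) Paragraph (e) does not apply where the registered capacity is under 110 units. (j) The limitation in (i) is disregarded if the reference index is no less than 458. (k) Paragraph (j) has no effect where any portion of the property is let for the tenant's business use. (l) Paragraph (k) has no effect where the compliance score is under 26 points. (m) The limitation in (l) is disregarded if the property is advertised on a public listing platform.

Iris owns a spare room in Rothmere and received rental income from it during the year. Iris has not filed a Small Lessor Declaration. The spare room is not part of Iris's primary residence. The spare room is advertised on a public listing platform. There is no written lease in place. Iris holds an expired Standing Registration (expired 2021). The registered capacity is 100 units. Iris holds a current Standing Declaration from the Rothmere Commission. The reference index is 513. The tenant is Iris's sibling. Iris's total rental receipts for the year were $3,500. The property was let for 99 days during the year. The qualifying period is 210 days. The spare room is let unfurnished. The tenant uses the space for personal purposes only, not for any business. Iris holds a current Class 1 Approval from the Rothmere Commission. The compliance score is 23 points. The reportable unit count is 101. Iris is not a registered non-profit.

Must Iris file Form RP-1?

No — exception (e) applies; Iris is not required to file Form RP-1.

Exception (a) does not apply: the spare room is not part of the primary residence.
Exception (b) fails — the property is let unfurnished.
Exception (c) requires that the owner holds a current Standing Registration from the Rothmere Commission; but there is no Standing Registration in force, so (c) is unavailable.
Exception (d) fails — no Small Lessor Declaration is on file.
Exception (e)'s conditions are all satisfied: the tenant is an immediate family member; there is no written lease. Under paragraphs (i)–(m): (i) is engaged (the registered capacity is 100 units, under the 110 units limit), but is itself disapplied by (j): (j) is engaged — the reference index is 513, meeting the 458 threshold. (k) is inapplicable (the space is used for personal purposes only), so (j) stands. (e) remains available.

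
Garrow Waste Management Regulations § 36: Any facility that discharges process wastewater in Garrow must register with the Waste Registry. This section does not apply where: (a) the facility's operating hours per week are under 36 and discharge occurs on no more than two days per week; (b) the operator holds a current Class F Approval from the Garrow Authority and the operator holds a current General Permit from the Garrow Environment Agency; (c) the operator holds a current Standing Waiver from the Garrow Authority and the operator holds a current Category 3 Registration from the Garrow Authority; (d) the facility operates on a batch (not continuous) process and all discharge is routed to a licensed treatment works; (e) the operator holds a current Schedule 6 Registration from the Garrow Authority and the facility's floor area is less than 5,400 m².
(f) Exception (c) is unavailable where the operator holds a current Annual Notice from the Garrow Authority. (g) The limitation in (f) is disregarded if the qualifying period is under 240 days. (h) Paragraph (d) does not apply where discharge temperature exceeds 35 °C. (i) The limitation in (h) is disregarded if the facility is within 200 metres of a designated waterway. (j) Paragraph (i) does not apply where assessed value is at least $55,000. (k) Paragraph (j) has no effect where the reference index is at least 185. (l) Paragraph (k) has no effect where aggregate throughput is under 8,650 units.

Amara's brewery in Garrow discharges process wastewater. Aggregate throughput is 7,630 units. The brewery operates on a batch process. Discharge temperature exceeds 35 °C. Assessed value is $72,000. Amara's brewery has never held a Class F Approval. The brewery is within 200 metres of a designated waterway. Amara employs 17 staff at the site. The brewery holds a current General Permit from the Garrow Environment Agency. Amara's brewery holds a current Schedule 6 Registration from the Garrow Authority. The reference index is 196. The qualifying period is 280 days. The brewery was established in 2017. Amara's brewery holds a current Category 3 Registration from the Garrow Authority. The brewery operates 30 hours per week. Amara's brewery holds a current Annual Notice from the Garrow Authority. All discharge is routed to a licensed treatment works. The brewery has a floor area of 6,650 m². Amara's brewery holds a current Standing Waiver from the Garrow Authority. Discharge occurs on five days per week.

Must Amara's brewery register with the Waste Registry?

Yes — Amara's brewery must register with the Waste Registry.

Exception (a) fails — discharge occurs on five days per week.
Exception (b) does not apply: the Class F Approval is not current.
Exception (c)'s conditions are all satisfied: a current Standing Waiver is held; a current Category 3 Registration is held. But: (f) applies — a current Annual Notice is held. (g), which would lift (f), is not engaged — the qualifying period is 280 days, not under 240 days. So (c) is unavailable.
Exception (d)'s conditions are all satisfied: the facility operates on a batch process; discharge is routed to a licensed treatment works. Turning to paragraphs (h)–(l): (h) is triggered — discharge temperature exceeds 35 °C. (i) would limit (h) — the brewery is within 200 m of a designated waterway — but (j) sets (i) aside: (j) operates — assessed value is $72,000, meeting the $55,000 threshold. (k) is triggered (the reference index is 196, meeting the 185 threshold), but yields to (l): (l) is triggered — aggregate throughput is 7,630 units, under the 8,650 units limit. So (d) is unavailable.
Exception (e) fails — the facility's floor area is 6,650 m², not less than 5,400 m².
No exception applies. The general rule governs.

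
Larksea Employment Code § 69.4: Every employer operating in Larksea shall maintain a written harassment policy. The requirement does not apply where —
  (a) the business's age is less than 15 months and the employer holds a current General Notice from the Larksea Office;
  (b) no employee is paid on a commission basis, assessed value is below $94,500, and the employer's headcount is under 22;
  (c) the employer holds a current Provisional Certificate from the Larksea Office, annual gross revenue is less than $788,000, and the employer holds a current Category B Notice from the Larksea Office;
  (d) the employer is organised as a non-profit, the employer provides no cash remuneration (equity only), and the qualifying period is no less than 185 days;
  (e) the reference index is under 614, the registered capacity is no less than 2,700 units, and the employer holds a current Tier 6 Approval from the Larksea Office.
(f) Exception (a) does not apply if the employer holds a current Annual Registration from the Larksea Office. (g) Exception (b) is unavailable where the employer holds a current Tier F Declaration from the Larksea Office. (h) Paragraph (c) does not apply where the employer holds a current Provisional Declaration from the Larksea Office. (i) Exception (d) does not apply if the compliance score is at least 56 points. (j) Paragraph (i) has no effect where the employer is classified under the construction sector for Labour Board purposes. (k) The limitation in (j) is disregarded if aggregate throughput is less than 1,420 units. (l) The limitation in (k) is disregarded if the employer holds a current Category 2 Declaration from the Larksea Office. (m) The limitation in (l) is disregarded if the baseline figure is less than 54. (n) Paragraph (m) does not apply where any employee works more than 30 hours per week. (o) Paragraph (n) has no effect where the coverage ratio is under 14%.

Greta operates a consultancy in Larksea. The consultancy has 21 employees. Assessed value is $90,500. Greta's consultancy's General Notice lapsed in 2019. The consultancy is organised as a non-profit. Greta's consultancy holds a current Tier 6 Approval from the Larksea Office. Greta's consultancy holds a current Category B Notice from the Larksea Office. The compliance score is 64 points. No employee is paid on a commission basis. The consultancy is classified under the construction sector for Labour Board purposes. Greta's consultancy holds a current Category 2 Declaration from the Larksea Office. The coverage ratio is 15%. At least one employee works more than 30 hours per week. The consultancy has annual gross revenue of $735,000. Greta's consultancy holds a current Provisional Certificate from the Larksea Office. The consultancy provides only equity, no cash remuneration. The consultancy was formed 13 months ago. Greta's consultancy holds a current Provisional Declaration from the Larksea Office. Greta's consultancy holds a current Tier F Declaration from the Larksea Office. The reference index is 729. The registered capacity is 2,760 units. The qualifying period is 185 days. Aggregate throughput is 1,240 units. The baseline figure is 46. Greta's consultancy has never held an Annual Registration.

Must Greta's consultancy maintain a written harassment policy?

No — exception (d) applies; Greta's consultancy is not required to maintain a written harassment policy.

Exception (a) does not apply: the General Notice is not current.
Exception (b) is satisfied on its face — no employee is paid on commission; assessed value is $90,500, below the $94,500 limit; the employer's headcount is 21, under the 22 limit. But: (g) operates against (b): a current Tier F Declaration is held. (b) is therefore removed.
All of (c)'s requirements are met (a current Provisional Certificate is held; annual gross revenue is $735,000, less than the $788,000 limit; a current Category B Notice is held). Turning to paragraph (h): (h) operates against (c): a current Provisional Declaration is held. So (c) is unavailable.
All of (d)'s requirements are met (the employer is a non-profit; remuneration is equity-only; the qualifying period is 185 days, meeting the 185 days threshold). Applying paragraphs (i)–(o): (i) is triggered (the compliance score is 64 points, meeting the 56 points threshold), but is set aside by (j): (j) operates against (i): the consultancy is classified under the construction sector. (k) operates (aggregate throughput is 1,240 units, less than the 1,420 units limit), but is displaced by (l): (l) operates against (k): a current Category 2 Declaration is held. (m) would limit (l) — the baseline figure is 46, less than the 54 limit — but (n) sets (m) aside: (n) operates — at least one employee exceeds 30 hours/week. (o) does not operate here (the coverage ratio is 15%, not under 14%), so (n) stands. So (d) applies.
Exception (e) fails — the reference index is 729, not under 614.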